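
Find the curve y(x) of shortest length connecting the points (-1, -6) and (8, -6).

Arc-length functional: J[y] = ∫ sqrt(1 + (y')^2) dx.
Lagrangian L = sqrt(1 + (y')^2) has no explicit y dependence, so ∂L/∂y = 0 and the Euler-Lagrange equation gives
    d/dx( y' / sqrt(1 + (y')^2) ) = 0  ⇒  y' / sqrt(1 + (y')^2) = const.
Hence y' is constant, so y(x) is affine.
Fitting the endpoints (-1, -6) and (8, -6):
    slope m = ((-6) − (-6)) / (8 − (-1)) = 0,
    intercept c = (-6) − m·(-1) = -6.
Extremal: y(x) = -6.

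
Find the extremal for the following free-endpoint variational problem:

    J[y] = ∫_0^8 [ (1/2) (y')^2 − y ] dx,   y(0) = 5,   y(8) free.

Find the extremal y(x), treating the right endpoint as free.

The Lagrangian L = (1/2) (y')^2 − y gives
    ∂L/∂y = −1,   ∂L/∂y' = y'.
Euler-Lagrange: d/dx(y') − (−1) = 0, i.e. y'' + 1 = 0, so
    y(x) = −(1/2) x^2 + C1 x + C2.
Fixed left endpoint y(0) = 5 ⇒ C2 = 5.
The right endpoint x = 8 is free, so the natural (transversality) condition is ∂L/∂y' |_{x=8} = 0, i.e. y'(8) = 0.
Compute y'(x) = −1 x + C1, so y'(8) = −8 + C1 = 0 ⇒ C1 = 8.
Therefore the extremal is
    y(x) = −x^2/2 + 8 x + 5.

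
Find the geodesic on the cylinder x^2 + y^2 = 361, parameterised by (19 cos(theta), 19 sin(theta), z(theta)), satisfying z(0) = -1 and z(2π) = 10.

Parameterise the cylinder of radius R = 19 as
    r(θ) = (19 cos θ, 19 sin θ, z(θ)).
The arc-length element is
    ds = sqrt(361 + (dz/dθ)^2) dθ,
so the Lagrangian is L = sqrt(361 + z'^2).
L depends on z' only, not on z or θ, so ∂L/∂z = 0 and
    ∂L/∂z' = z' / sqrt(361 + z'^2).
The Euler-Lagrange equation gives
    d/dθ( z' / sqrt(361 + z'^2) ) = 0,
so z' is constant. Integrating once:
    z(θ) = a θ + b,
a helix on the cylinder (a straight line when the cylinder is unrolled). The constants a, b are determined by the endpoint conditions.
With endpoint conditions z(0) = -1 and z(2π) = 10: from z(0) = b we get b = -1, and a·2π + -1 = 10 gives a = 11/(2π), so
    z(θ) = (11/(2π)) θ − 1.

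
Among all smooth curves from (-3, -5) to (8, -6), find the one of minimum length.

Arc-length functional: J[y] = ∫ sqrt(1 + (y')^2) dx.
Lagrangian L = sqrt(1 + (y')^2) has no explicit y dependence, so ∂L/∂y = 0 and the Euler-Lagrange equation gives
    d/dx( y' / sqrt(1 + (y')^2) ) = 0  ⇒  y' / sqrt(1 + (y')^2) = const.
Hence y' is constant, so y(x) is affine.
Fitting the endpoints (-3, -5) and (8, -6):
    slope m = ((-6) − (-5)) / (8 − (-3)) = -1/11,
    intercept c = (-5) − m·(-3) = -58/11.
Extremal: y(x) = (-1/11) x - 58/11.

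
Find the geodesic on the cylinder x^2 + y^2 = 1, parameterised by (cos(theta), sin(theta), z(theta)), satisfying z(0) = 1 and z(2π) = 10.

Parameterise the cylinder of radius R = 1 as
    r(θ) = (cos θ, sin θ, z(θ)).
The arc-length element is
    ds = sqrt(1 + (dz/dθ)^2) dθ,
so the Lagrangian is L = sqrt(1 + z'^2).
L depends on z' only, not on z or θ, so ∂L/∂z = 0 and
    ∂L/∂z' = z' / sqrt(1 + z'^2).
The Euler-Lagrange equation gives
    d/dθ( z' / sqrt(1 + z'^2) ) = 0,
so z' is constant. Integrating once:
    z(θ) = a θ + b,
a helix on the cylinder (a straight line when the cylinder is unrolled). The constants a, b are determined by the endpoint conditions.
With endpoint conditions z(0) = 1 and z(2π) = 10: from z(0) = b we get b = 1, and a·2π + 1 = 10 gives a = 9/(2π), so
    z(θ) = (9/(2π)) θ + 1.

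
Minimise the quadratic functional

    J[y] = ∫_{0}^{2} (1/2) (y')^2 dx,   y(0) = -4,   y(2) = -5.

The Lagrangian is L = (1/2) (y')^2.
Compute ∂L/∂y = 0, ∂L/∂y' = y'.
The Euler-Lagrange equation d/dx(∂L/∂y') − ∂L/∂y = 0 reduces to
    y'' = 0.
Its general solution is
    y(x) = A x + B,
with A, B fixed by the endpoint conditions.
Applying the endpoint conditions y(0) = -4 and y(2) = -5: solve A·0 + B = -4 and A·2 + B = -5. Subtracting gives A(2 − 0) = -5 − -4, so A = -1/2, and B = -4 − A·0 = -4. Therefore
    y(x) = (-1/2) x - 4.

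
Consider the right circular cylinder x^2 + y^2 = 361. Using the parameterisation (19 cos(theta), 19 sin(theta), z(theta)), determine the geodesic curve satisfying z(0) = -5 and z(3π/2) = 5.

Parameterise the cylinder of radius R = 19 as
    r(θ) = (19 cos θ, 19 sin θ, z(θ)).
The arc-length element is
    ds = sqrt(361 + (dz/dθ)^2) dθ,
so the Lagrangian is L = sqrt(361 + z'^2).
L depends on z' only, not on z or θ, so ∂L/∂z = 0 and
    ∂L/∂z' = z' / sqrt(361 + z'^2).
The Euler-Lagrange equation gives
    d/dθ( z' / sqrt(361 + z'^2) ) = 0,
so z' is constant. Integrating once:
    z(θ) = a θ + b,
a helix on the cylinder (a straight line when the cylinder is unrolled). The constants a, b are determined by the endpoint conditions.
With endpoint conditions z(0) = -5 and z(3π/2) = 5: from z(0) = b we get b = -5, and a·3π/2 + -5 = 5 gives a = 20/(3π), so
    z(θ) = (20/(3π)) θ − 5.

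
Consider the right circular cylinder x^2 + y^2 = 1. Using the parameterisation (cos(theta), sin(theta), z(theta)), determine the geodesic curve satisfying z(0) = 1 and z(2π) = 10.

Parameterise the cylinder of radius R = 1 as
    r(θ) = (cos θ, sin θ, z(θ)).
The arc-length element is
    ds = sqrt(1 + (dz/dθ)^2) dθ,
so the Lagrangian is L = sqrt(1 + z'^2).
L depends on z' only, not on z or θ, so ∂L/∂z = 0 and
    ∂L/∂z' = z' / sqrt(1 + z'^2).
The Euler-Lagrange equation gives
    d/dθ( z' / sqrt(1 + z'^2) ) = 0,
so z' is constant. Integrating once:
    z(θ) = a θ + b,
a helix on the cylinder (a straight line when the cylinder is unrolled). The constants a, b are determined by the endpoint conditions.
With endpoint conditions z(0) = 1 and z(2π) = 10: from z(0) = b we get b = 1, and a·2π + 1 = 10 gives a = 9/(2π), so
    z(θ) = (9/(2π)) θ + 1.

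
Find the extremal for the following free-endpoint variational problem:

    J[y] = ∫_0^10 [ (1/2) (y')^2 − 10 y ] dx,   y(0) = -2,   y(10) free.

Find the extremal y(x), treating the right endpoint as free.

The Lagrangian L = (1/2) (y')^2 − 10 y gives
    ∂L/∂y = −10,   ∂L/∂y' = y'.
Euler-Lagrange: d/dx(y') − (−10) = 0, i.e. y'' + 10 = 0, so
    y(x) = −(10/2) x^2 + C1 x + C2.
Fixed left endpoint y(0) = -2 ⇒ C2 = -2.
The right endpoint x = 10 is free, so the natural (transversality) condition is ∂L/∂y' |_{x=10} = 0, i.e. y'(10) = 0.
Compute y'(x) = −10 x + C1, so y'(10) = −100 + C1 = 0 ⇒ C1 = 100.
Therefore the extremal is
    y(x) = −5 x^2 + 100 x − 2.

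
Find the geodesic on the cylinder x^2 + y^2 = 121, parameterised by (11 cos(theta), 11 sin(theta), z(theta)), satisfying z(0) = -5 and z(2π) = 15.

Parameterise the cylinder of radius R = 11 as
    r(θ) = (11 cos θ, 11 sin θ, z(θ)).
The arc-length element is
    ds = sqrt(121 + (dz/dθ)^2) dθ,
so the Lagrangian is L = sqrt(121 + z'^2).
L depends on z' only, not on z or θ, so ∂L/∂z = 0 and
    ∂L/∂z' = z' / sqrt(121 + z'^2).
The Euler-Lagrange equation gives
    d/dθ( z' / sqrt(121 + z'^2) ) = 0,
so z' is constant. Integrating once:
    z(θ) = a θ + b,
a helix on the cylinder (a straight line when the cylinder is unrolled). The constants a, b are determined by the endpoint conditions.
With endpoint conditions z(0) = -5 and z(2π) = 15: from z(0) = b we get b = -5, and a·2π + -5 = 15 gives a = 10/π, so
    z(θ) = (10/π) θ − 5.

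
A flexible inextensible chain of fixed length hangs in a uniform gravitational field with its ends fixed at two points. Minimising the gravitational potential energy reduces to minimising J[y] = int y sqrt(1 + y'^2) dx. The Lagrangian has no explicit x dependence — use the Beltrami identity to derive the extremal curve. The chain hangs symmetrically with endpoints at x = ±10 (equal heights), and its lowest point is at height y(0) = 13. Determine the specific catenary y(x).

The Lagrangian L(y, y') = y sqrt(1 + y'^2) has no explicit x dependence, so the Beltrami identity applies:
    L − y' ∂L/∂y' = C.
Compute ∂L/∂y' = y · y' / sqrt(1 + y'^2). Then
    L − y' ∂L/∂y'
    = y sqrt(1 + y'^2) − y · y'^2 / sqrt(1 + y'^2)
    = y (1 + y'^2 − y'^2) / sqrt(1 + y'^2)
    = y / sqrt(1 + y'^2) = C.
Squaring gives y^2 = C^2 (1 + y'^2), i.e.
    y'^2 = y^2 / C^2 − 1.
Separating variables,
    dy / sqrt(y^2 − C^2) = dx / C,
and integrating gives arccosh(y / C) = (x − a)/C, so
    y(x) = C cosh((x − a)/C),
the catenary. The constants C and a are fixed by the two endpoint conditions (and, for the hanging-chain problem, the length constraint selects C).
Now fit the given data. The endpoints x = ±10 are symmetric at equal height, so the catenary is even about its minimum: a = 0 and y(x) = C cosh(x/C). The lowest point is y(0) = C cosh(0) = C, and we are told y(0) = 13, so C = 13. Therefore
    y(x) = 13 cosh(x/13),
and at the endpoints
    y(±10) = 13 cosh(10/13).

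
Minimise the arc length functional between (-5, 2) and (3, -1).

Arc-length functional: J[y] = ∫ sqrt(1 + (y')^2) dx.
Lagrangian L = sqrt(1 + (y')^2) has no explicit y dependence, so ∂L/∂y = 0 and the Euler-Lagrange equation gives
    d/dx( y' / sqrt(1 + (y')^2) ) = 0  ⇒  y' / sqrt(1 + (y')^2) = const.
Hence y' is constant, so y(x) is affine.
Fitting the endpoints (-5, 2) and (3, -1):
    slope m = ((-1) − 2) / (3 − (-5)) = -3/8,
    intercept c = 2 − m·(-5) = 1/8.
Extremal: y(x) = (-3/8) x + 1/8.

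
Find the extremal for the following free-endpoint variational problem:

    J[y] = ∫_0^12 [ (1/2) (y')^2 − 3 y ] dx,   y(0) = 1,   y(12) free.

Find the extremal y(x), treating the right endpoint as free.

The Lagrangian L = (1/2) (y')^2 − 3 y gives
    ∂L/∂y = −3,   ∂L/∂y' = y'.
Euler-Lagrange: d/dx(y') − (−3) = 0, i.e. y'' + 3 = 0, so
    y(x) = −(3/2) x^2 + C1 x + C2.
Fixed left endpoint y(0) = 1 ⇒ C2 = 1.
The right endpoint x = 12 is free, so the natural (transversality) condition is ∂L/∂y' |_{x=12} = 0, i.e. y'(12) = 0.
Compute y'(x) = −3 x + C1, so y'(12) = −36 + C1 = 0 ⇒ C1 = 36.
Therefore the extremal is
    y(x) = −(3/2) x^2 + 36 x + 1.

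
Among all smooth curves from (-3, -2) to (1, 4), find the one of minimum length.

Arc-length functional: J[y] = ∫ sqrt(1 + (y')^2) dx.
Lagrangian L = sqrt(1 + (y')^2) has no explicit y dependence, so ∂L/∂y = 0 and the Euler-Lagrange equation gives
    d/dx( y' / sqrt(1 + (y')^2) ) = 0  ⇒  y' / sqrt(1 + (y')^2) = const.
Hence y' is constant, so y(x) is affine.
Fitting the endpoints (-3, -2) and (1, 4):
    slope m = (4 − (-2)) / (1 − (-3)) = 3/2,
    intercept c = (-2) − m·(-3) = 5/2.
Extremal: y(x) = (3/2) x + 5/2.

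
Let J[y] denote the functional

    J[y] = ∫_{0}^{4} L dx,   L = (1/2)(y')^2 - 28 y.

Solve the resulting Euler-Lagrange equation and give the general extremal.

The Lagrangian is L = (1/2)(y')^2 - 28 y.
∂L/∂y = -28.
∂L/∂y' = y'.
The Euler-Lagrange equation d/dx(∂L/∂y') − ∂L/∂y = 0 becomes:
    y'' + 28 = 0
General solution: y(x) = -14 x^2 + A x + B, where A and B are arbitrary constants fixed by the endpoint conditions.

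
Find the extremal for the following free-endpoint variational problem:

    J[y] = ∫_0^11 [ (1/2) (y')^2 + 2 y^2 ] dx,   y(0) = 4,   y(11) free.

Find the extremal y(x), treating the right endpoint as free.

The Lagrangian L = (1/2) (y')^2 + 2 y^2 gives
    ∂L/∂y = 4 y,   ∂L/∂y' = y'.
Euler-Lagrange: y'' − 4 y = 0.
With k = 2, the general solution is
    y(x) = A cosh(2 x) + B sinh(2 x).
Fixed left endpoint y(0) = 4 ⇒ A = 4.
The right endpoint x = 11 is free, so the natural (transversality) condition is ∂L/∂y' |_{x=11} = 0, i.e. y'(11) = 0.
Compute y'(x) = A k sinh(k x) + B k cosh(k x), so
    y'(11) = A k sinh(k·11) + B k cosh(k·11) = 0
    ⇒ B = −A tanh(k·11) = − 4 tanh(2·11).
Therefore the extremal is
    y(x) = 4 cosh(2 x) − 4 tanh(2·11) sinh(2 x).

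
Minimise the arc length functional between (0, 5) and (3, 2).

Arc-length functional: J[y] = ∫ sqrt(1 + (y')^2) dx.
Lagrangian L = sqrt(1 + (y')^2) has no explicit y dependence, so ∂L/∂y = 0 and the Euler-Lagrange equation gives
    d/dx( y' / sqrt(1 + (y')^2) ) = 0  ⇒  y' / sqrt(1 + (y')^2) = const.
Hence y' is constant, so y(x) is affine.
Fitting the endpoints (0, 5) and (3, 2):
    slope m = (2 − 5) / (3 − 0) = -1,
    intercept c = 5 − m·0 = 5.
Extremal: y(x) = -x + 5.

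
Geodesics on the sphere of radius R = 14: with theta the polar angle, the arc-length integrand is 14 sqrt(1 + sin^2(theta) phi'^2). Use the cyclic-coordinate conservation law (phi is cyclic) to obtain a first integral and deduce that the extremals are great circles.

On the sphere of radius R = 14 with spherical coordinates (θ, φ), the induced metric is
    ds^2 = 196(dθ^2 + sin^2(θ) dφ^2).
Parameterise by θ; the arc-length functional is
    J[φ] = ∫ 14 sqrt(1 + sin^2(θ) (dφ/dθ)^2) dθ,
so L = 14 sqrt(1 + sin^2(θ) φ'^2). Compute
    ∂L/∂φ = 0  (L has no explicit φ dependence),
    ∂L/∂φ' = 14 sin^2(θ) φ' / sqrt(1 + sin^2(θ) φ'^2).
Since ∂L/∂φ = 0, the Euler-Lagrange equation
    d/dθ(∂L/∂φ') − ∂L/∂φ = 0
reduces to d/dθ(∂L/∂φ') = 0, i.e. the momentum conjugate to φ is conserved:
    14 sin^2(θ) φ' / sqrt(1 + sin^2(θ) φ'^2) = C.
The overall factor of 14 is constant, so dividing through gives Clairaut's relation sin^2(θ) φ' / sqrt(1 + sin^2(θ) φ'^2) = C' (with C' = C/14). Solving for φ' and integrating gives the great-circle family
    cot(θ) = A cos(φ − φ_0),
i.e. the intersection of the sphere with a plane through the origin. The two constants A and φ_0 (equivalently C and one phase) are fixed by the two endpoint conditions.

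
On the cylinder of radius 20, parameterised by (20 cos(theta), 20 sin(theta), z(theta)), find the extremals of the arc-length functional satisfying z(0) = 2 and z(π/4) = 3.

Parameterise the cylinder of radius R = 20 as
    r(θ) = (20 cos θ, 20 sin θ, z(θ)).
The arc-length element is
    ds = sqrt(400 + (dz/dθ)^2) dθ,
so the Lagrangian is L = sqrt(400 + z'^2).
L depends on z' only, not on z or θ, so ∂L/∂z = 0 and
    ∂L/∂z' = z' / sqrt(400 + z'^2).
The Euler-Lagrange equation gives
    d/dθ( z' / sqrt(400 + z'^2) ) = 0,
so z' is constant. Integrating once:
    z(θ) = a θ + b,
a helix on the cylinder (a straight line when the cylinder is unrolled). The constants a, b are determined by the endpoint conditions.
With endpoint conditions z(0) = 2 and z(π/4) = 3: from z(0) = b we get b = 2, and a·π/4 + 2 = 3 gives a = 4/π, so
    z(θ) = (4/π) θ + 2.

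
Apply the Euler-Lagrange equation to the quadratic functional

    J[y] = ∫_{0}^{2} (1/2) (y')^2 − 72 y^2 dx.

The Lagrangian is L = (1/2) (y')^2 − 72 y^2.
Compute ∂L/∂y = -144y, ∂L/∂y' = y'.
The Euler-Lagrange equation d/dx(∂L/∂y') − ∂L/∂y = 0 reduces to
    y'' + 144 y = 0.
Its general solution is
    y(x) = A sin(12x) + B cos(12x),
with A, B fixed by the endpoint conditions.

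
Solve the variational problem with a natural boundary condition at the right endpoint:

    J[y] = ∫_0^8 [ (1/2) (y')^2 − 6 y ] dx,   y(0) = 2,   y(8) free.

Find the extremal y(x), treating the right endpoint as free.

The Lagrangian L = (1/2) (y')^2 − 6 y gives
    ∂L/∂y = −6,   ∂L/∂y' = y'.
Euler-Lagrange: d/dx(y') − (−6) = 0, i.e. y'' + 6 = 0, so
    y(x) = −(6/2) x^2 + C1 x + C2.
Fixed left endpoint y(0) = 2 ⇒ C2 = 2.
The right endpoint x = 8 is free, so the natural (transversality) condition is ∂L/∂y' |_{x=8} = 0, i.e. y'(8) = 0.
Compute y'(x) = −6 x + C1, so y'(8) = −48 + C1 = 0 ⇒ C1 = 48.
Therefore the extremal is
    y(x) = −3 x^2 + 48 x + 2.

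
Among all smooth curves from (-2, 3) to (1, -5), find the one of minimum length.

Arc-length functional: J[y] = ∫ sqrt(1 + (y')^2) dx.
Lagrangian L = sqrt(1 + (y')^2) has no explicit y dependence, so ∂L/∂y = 0 and the Euler-Lagrange equation gives
    d/dx( y' / sqrt(1 + (y')^2) ) = 0  ⇒  y' / sqrt(1 + (y')^2) = const.
Hence y' is constant, so y(x) is affine.
Fitting the endpoints (-2, 3) and (1, -5):
    slope m = ((-5) − 3) / (1 − (-2)) = -8/3,
    intercept c = 3 − m·(-2) = -7/3.
Extremal: y(x) = (-8/3) x - 7/3.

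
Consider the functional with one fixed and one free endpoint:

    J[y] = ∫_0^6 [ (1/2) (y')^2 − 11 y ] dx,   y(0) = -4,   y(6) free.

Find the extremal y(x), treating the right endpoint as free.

The Lagrangian L = (1/2) (y')^2 − 11 y gives
    ∂L/∂y = −11,   ∂L/∂y' = y'.
Euler-Lagrange: d/dx(y') − (−11) = 0, i.e. y'' + 11 = 0, so
    y(x) = −(11/2) x^2 + C1 x + C2.
Fixed left endpoint y(0) = -4 ⇒ C2 = -4.
The right endpoint x = 6 is free, so the natural (transversality) condition is ∂L/∂y' |_{x=6} = 0, i.e. y'(6) = 0.
Compute y'(x) = −11 x + C1, so y'(6) = −66 + C1 = 0 ⇒ C1 = 66.
Therefore the extremal is
    y(x) = −(11/2) x^2 + 66 x − 4.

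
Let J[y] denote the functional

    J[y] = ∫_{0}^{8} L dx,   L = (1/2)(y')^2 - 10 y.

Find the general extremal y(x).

The Lagrangian is L = (1/2)(y')^2 - 10 y.
∂L/∂y = -10.
∂L/∂y' = y'.
The Euler-Lagrange equation d/dx(∂L/∂y') − ∂L/∂y = 0 becomes:
    y'' + 10 = 0
General solution: y(x) = -5 x^2 + A x + B, where A and B are arbitrary constants fixed by the endpoint conditions.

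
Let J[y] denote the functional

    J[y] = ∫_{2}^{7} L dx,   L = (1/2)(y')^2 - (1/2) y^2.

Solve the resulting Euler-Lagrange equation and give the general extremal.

The Lagrangian is L = (1/2)(y')^2 - (1/2) y^2.
∂L/∂y = -y.
∂L/∂y' = y'.
The Euler-Lagrange equation d/dx(∂L/∂y') − ∂L/∂y = 0 becomes:
    y'' + y = 0
General solution: y(x) = A sin(x) + B cos(x), where A and B are arbitrary constants fixed by the endpoint conditions.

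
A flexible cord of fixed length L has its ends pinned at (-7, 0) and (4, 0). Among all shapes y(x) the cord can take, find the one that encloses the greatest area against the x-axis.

Set up the augmented Lagrangian using a multiplier λ for the length constraint:
    F(y, y') = y − λ sqrt(1 + y'^2).
F has no explicit x dependence, so the Beltrami identity yields a first integral
    F − y' ∂F/∂y' = C.
Compute ∂F/∂y' = −λ y' / sqrt(1 + y'^2). Then
    y − λ sqrt(1 + y'^2) + λ y'^2 / sqrt(1 + y'^2) = C
    ⇒  y − λ / sqrt(1 + y'^2) = C.
Solving for y' and integrating gives
    (x − a)^2 + (y − b)^2 = λ^2,
a circular arc of radius λ. The constants a, b are determined by the endpoint conditions y(-7) = y(4) = 0, and λ is fixed implicitly by the length constraint
    ∫_{-7}^{4} sqrt(1 + y'^2) dx = L.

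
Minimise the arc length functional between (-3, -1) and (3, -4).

Arc-length functional: J[y] = ∫ sqrt(1 + (y')^2) dx.
Lagrangian L = sqrt(1 + (y')^2) has no explicit y dependence, so ∂L/∂y = 0 and the Euler-Lagrange equation gives
    d/dx( y' / sqrt(1 + (y')^2) ) = 0  ⇒  y' / sqrt(1 + (y')^2) = const.
Hence y' is constant, so y(x) is affine.
Fitting the endpoints (-3, -1) and (3, -4):
    slope m = ((-4) − (-1)) / (3 − (-3)) = -1/2,
    intercept c = (-1) − m·(-3) = -5/2.
Extremal: y(x) = (-1/2) x - 5/2.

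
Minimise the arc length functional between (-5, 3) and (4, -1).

Arc-length functional: J[y] = ∫ sqrt(1 + (y')^2) dx.
Lagrangian L = sqrt(1 + (y')^2) has no explicit y dependence, so ∂L/∂y = 0 and the Euler-Lagrange equation gives
    d/dx( y' / sqrt(1 + (y')^2) ) = 0  ⇒  y' / sqrt(1 + (y')^2) = const.
Hence y' is constant, so y(x) is affine.
Fitting the endpoints (-5, 3) and (4, -1):
    slope m = ((-1) − 3) / (4 − (-5)) = -4/9,
    intercept c = 3 − m·(-5) = 7/9.
Extremal: y(x) = (-4/9) x + 7/9.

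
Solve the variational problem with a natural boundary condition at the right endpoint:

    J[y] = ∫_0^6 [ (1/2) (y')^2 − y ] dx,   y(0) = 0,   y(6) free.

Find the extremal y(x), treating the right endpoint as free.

The Lagrangian L = (1/2) (y')^2 − y gives
    ∂L/∂y = −1,   ∂L/∂y' = y'.
Euler-Lagrange: d/dx(y') − (−1) = 0, i.e. y'' + 1 = 0, so
    y(x) = −(1/2) x^2 + C1 x + C2.
Fixed left endpoint y(0) = 0 ⇒ C2 = 0.
The right endpoint x = 6 is free, so the natural (transversality) condition is ∂L/∂y' |_{x=6} = 0, i.e. y'(6) = 0.
Compute y'(x) = −1 x + C1, so y'(6) = −6 + C1 = 0 ⇒ C1 = 6.
Therefore the extremal is
    y(x) = −x^2/2 + 6 x.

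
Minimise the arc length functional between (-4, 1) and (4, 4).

Arc-length functional: J[y] = ∫ sqrt(1 + (y')^2) dx.
Lagrangian L = sqrt(1 + (y')^2) has no explicit y dependence, so ∂L/∂y = 0 and the Euler-Lagrange equation gives
    d/dx( y' / sqrt(1 + (y')^2) ) = 0  ⇒  y' / sqrt(1 + (y')^2) = const.
Hence y' is constant, so y(x) is affine.
Fitting the endpoints (-4, 1) and (4, 4):
    slope m = (4 − 1) / (4 − (-4)) = 3/8,
    intercept c = 1 − m·(-4) = 5/2.
Extremal: y(x) = (3/8) x + 5/2.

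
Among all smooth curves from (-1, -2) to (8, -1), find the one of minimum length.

Arc-length functional: J[y] = ∫ sqrt(1 + (y')^2) dx.
Lagrangian L = sqrt(1 + (y')^2) has no explicit y dependence, so ∂L/∂y = 0 and the Euler-Lagrange equation gives
    d/dx( y' / sqrt(1 + (y')^2) ) = 0  ⇒  y' / sqrt(1 + (y')^2) = const.
Hence y' is constant, so y(x) is affine.
Fitting the endpoints (-1, -2) and (8, -1):
    slope m = ((-1) − (-2)) / (8 − (-1)) = 1/9,
    intercept c = (-2) − m·(-1) = -17/9.
Extremal: y(x) = (1/9) x - 17/9.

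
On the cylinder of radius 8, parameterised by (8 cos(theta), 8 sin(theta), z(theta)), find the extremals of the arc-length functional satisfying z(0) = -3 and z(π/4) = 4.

Parameterise the cylinder of radius R = 8 as
    r(θ) = (8 cos θ, 8 sin θ, z(θ)).
The arc-length element is
    ds = sqrt(64 + (dz/dθ)^2) dθ,
so the Lagrangian is L = sqrt(64 + z'^2).
L depends on z' only, not on z or θ, so ∂L/∂z = 0 and
    ∂L/∂z' = z' / sqrt(64 + z'^2).
The Euler-Lagrange equation gives
    d/dθ( z' / sqrt(64 + z'^2) ) = 0,
so z' is constant. Integrating once:
    z(θ) = a θ + b,
a helix on the cylinder (a straight line when the cylinder is unrolled). The constants a, b are determined by the endpoint conditions.
With endpoint conditions z(0) = -3 and z(π/4) = 4: from z(0) = b we get b = -3, and a·π/4 + -3 = 4 gives a = 28/π, so
    z(θ) = (28/π) θ − 3.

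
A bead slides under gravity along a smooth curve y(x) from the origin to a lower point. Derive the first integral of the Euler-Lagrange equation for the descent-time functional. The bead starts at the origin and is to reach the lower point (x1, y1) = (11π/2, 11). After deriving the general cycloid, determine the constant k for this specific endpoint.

The Lagrangian L = sqrt((1 + y'^2) / y) has no explicit x dependence, so the Beltrami identity applies:
    L − y' ∂L/∂y' = C.
Compute ∂L/∂y' = y' / sqrt(y (1 + y'^2)).
Substitute:
    sqrt((1 + y'^2)/y) − y'·y' / sqrt(y (1 + y'^2))
    = (1 + y'^2) / sqrt(y (1 + y'^2)) − y'^2 / sqrt(y (1 + y'^2))
    = 1 / sqrt(y (1 + y'^2)) = C.
Squaring and rearranging gives the first integral
    y (1 + y'^2) = 1/C^2 =: k   (constant).
Solving this first-order ODE by the substitution
    y = (k/2)(1 − cos θ)
yields the cycloid parameterisation
    x(θ) = (k/2)(θ − sin θ),   y(θ) = (k/2)(1 − cos θ).
The constant k is fixed by the endpoint condition.
Now fit the given lower endpoint (x1, y1) = (11π/2, 11). At the bottom of the first arch (θ = π), the parametric equations give
    y(π) = (k/2)(1 − cos π) = k,
    x(π) = (k/2)(π − sin π) = kπ/2.
Matching y(π) = 11 gives k = 11, consistent with x(π) = 11π/2. Therefore the specific cycloid is
    x(θ) = (11/2)(θ − sin θ),   y(θ) = (11/2)(1 − cos θ).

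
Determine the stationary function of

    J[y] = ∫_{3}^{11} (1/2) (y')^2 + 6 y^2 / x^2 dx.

The Lagrangian is L = (1/2) (y')^2 + 6 y^2 / x^2.
Compute ∂L/∂y = 12y/x^2, ∂L/∂y' = y'.
The Euler-Lagrange equation d/dx(∂L/∂y') − ∂L/∂y = 0 reduces to
    y'' − 12/x^2 · y = 0  (x > 0).
Its general solution is
    y(x) = A x^4 + B x^(-3),
with A, B fixed by the endpoint conditions.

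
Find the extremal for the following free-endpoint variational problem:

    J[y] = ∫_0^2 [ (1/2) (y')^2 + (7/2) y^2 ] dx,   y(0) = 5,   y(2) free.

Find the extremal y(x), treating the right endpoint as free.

The Lagrangian L = (1/2) (y')^2 + (7/2) y^2 gives
    ∂L/∂y = 7 y,   ∂L/∂y' = y'.
Euler-Lagrange: y'' − 7 y = 0.
With k = sqrt(7), the general solution is
    y(x) = A cosh(sqrt(7) x) + B sinh(sqrt(7) x).
Fixed left endpoint y(0) = 5 ⇒ A = 5.
The right endpoint x = 2 is free, so the natural (transversality) condition is ∂L/∂y' |_{x=2} = 0, i.e. y'(2) = 0.
Compute y'(x) = A k sinh(k x) + B k cosh(k x), so
    y'(2) = A k sinh(k·2) + B k cosh(k·2) = 0
    ⇒ B = −A tanh(k·2) = − 5 tanh(sqrt(7)·2).
Therefore the extremal is
    y(x) = 5 cosh(sqrt(7) x) − 5 tanh(sqrt(7)·2) sinh(sqrt(7) x).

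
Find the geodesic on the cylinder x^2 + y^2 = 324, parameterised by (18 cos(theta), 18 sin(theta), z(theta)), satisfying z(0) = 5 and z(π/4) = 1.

Parameterise the cylinder of radius R = 18 as
    r(θ) = (18 cos θ, 18 sin θ, z(θ)).
The arc-length element is
    ds = sqrt(324 + (dz/dθ)^2) dθ,
so the Lagrangian is L = sqrt(324 + z'^2).
L depends on z' only, not on z or θ, so ∂L/∂z = 0 and
    ∂L/∂z' = z' / sqrt(324 + z'^2).
The Euler-Lagrange equation gives
    d/dθ( z' / sqrt(324 + z'^2) ) = 0,
so z' is constant. Integrating once:
    z(θ) = a θ + b,
a helix on the cylinder (a straight line when the cylinder is unrolled). The constants a, b are determined by the endpoint conditions.
With endpoint conditions z(0) = 5 and z(π/4) = 1: from z(0) = b we get b = 5, and a·π/4 + 5 = 1 gives a = -16/π, so
    z(θ) = (-16/π) θ + 5.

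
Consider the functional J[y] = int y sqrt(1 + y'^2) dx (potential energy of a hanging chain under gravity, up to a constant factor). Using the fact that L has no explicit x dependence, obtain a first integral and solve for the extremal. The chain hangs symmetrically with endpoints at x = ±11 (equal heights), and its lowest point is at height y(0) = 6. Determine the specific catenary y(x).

The Lagrangian L(y, y') = y sqrt(1 + y'^2) has no explicit x dependence, so the Beltrami identity applies:
    L − y' ∂L/∂y' = C.
Compute ∂L/∂y' = y · y' / sqrt(1 + y'^2). Then
    L − y' ∂L/∂y'
    = y sqrt(1 + y'^2) − y · y'^2 / sqrt(1 + y'^2)
    = y (1 + y'^2 − y'^2) / sqrt(1 + y'^2)
    = y / sqrt(1 + y'^2) = C.
Squaring gives y^2 = C^2 (1 + y'^2), i.e.
    y'^2 = y^2 / C^2 − 1.
Separating variables,
    dy / sqrt(y^2 − C^2) = dx / C,
and integrating gives arccosh(y / C) = (x − a)/C, so
    y(x) = C cosh((x − a)/C),
the catenary. The constants C and a are fixed by the two endpoint conditions (and, for the hanging-chain problem, the length constraint selects C).
Now fit the given data. The endpoints x = ±11 are symmetric at equal height, so the catenary is even about its minimum: a = 0 and y(x) = C cosh(x/C). The lowest point is y(0) = C cosh(0) = C, and we are told y(0) = 6, so C = 6. Therefore
    y(x) = 6 cosh(x/6),
and at the endpoints
    y(±11) = 6 cosh(11/6).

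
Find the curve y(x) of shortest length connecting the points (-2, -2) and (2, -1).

Arc-length functional: J[y] = ∫ sqrt(1 + (y')^2) dx.
Lagrangian L = sqrt(1 + (y')^2) has no explicit y dependence, so ∂L/∂y = 0 and the Euler-Lagrange equation gives
    d/dx( y' / sqrt(1 + (y')^2) ) = 0  ⇒  y' / sqrt(1 + (y')^2) = const.
Hence y' is constant, so y(x) is affine.
Fitting the endpoints (-2, -2) and (2, -1):
    slope m = ((-1) − (-2)) / (2 − (-2)) = 1/4,
    intercept c = (-2) − m·(-2) = -3/2.
Extremal: y(x) = (1/4) x - 3/2.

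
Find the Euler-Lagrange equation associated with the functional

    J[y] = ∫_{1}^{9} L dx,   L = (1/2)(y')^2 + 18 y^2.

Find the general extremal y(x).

The Lagrangian is L = (1/2)(y')^2 + 18 y^2.
∂L/∂y = 36y.
∂L/∂y' = y'.
The Euler-Lagrange equation d/dx(∂L/∂y') − ∂L/∂y = 0 becomes:
    y'' - 36 y = 0
General solution: y(x) = A e^(6x) + B e^(-6x), where A and B are arbitrary constants fixed by the endpoint conditions.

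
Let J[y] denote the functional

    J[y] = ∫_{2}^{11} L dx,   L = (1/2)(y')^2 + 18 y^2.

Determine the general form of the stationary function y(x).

The Lagrangian is L = (1/2)(y')^2 + 18 y^2.
∂L/∂y = 36y.
∂L/∂y' = y'.
The Euler-Lagrange equation d/dx(∂L/∂y') − ∂L/∂y = 0 becomes:
    y'' - 36 y = 0
General solution: y(x) = A e^(6x) + B e^(-6x), where A and B are arbitrary constants fixed by the endpoint conditions.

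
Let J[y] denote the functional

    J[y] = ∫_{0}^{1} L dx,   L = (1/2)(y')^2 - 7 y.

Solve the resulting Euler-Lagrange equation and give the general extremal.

The Lagrangian is L = (1/2)(y')^2 - 7 y.
∂L/∂y = -7.
∂L/∂y' = y'.
The Euler-Lagrange equation d/dx(∂L/∂y') − ∂L/∂y = 0 becomes:
    y'' + 7 = 0
General solution: y(x) = -(7/2) x^2 + A x + B, where A and B are arbitrary constants fixed by the endpoint conditions.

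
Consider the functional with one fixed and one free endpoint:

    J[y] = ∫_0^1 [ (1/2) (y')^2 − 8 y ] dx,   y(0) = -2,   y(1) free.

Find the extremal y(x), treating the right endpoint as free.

The Lagrangian L = (1/2) (y')^2 − 8 y gives
    ∂L/∂y = −8,   ∂L/∂y' = y'.
Euler-Lagrange: d/dx(y') − (−8) = 0, i.e. y'' + 8 = 0, so
    y(x) = −(8/2) x^2 + C1 x + C2.
Fixed left endpoint y(0) = -2 ⇒ C2 = -2.
The right endpoint x = 1 is free, so the natural (transversality) condition is ∂L/∂y' |_{x=1} = 0, i.e. y'(1) = 0.
Compute y'(x) = −8 x + C1, so y'(1) = −8 + C1 = 0 ⇒ C1 = 8.
Therefore the extremal is
    y(x) = −4 x^2 + 8 x − 2.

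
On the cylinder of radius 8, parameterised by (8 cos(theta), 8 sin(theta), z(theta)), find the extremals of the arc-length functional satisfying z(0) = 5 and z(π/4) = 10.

Parameterise the cylinder of radius R = 8 as
    r(θ) = (8 cos θ, 8 sin θ, z(θ)).
The arc-length element is
    ds = sqrt(64 + (dz/dθ)^2) dθ,
so the Lagrangian is L = sqrt(64 + z'^2).
L depends on z' only, not on z or θ, so ∂L/∂z = 0 and
    ∂L/∂z' = z' / sqrt(64 + z'^2).
The Euler-Lagrange equation gives
    d/dθ( z' / sqrt(64 + z'^2) ) = 0,
so z' is constant. Integrating once:
    z(θ) = a θ + b,
a helix on the cylinder (a straight line when the cylinder is unrolled). The constants a, b are determined by the endpoint conditions.
With endpoint conditions z(0) = 5 and z(π/4) = 10: from z(0) = b we get b = 5, and a·π/4 + 5 = 10 gives a = 20/π, so
    z(θ) = (20/π) θ + 5.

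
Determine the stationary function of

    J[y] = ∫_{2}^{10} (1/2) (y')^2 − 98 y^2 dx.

The Lagrangian is L = (1/2) (y')^2 − 98 y^2.
Compute ∂L/∂y = -196y, ∂L/∂y' = y'.
The Euler-Lagrange equation d/dx(∂L/∂y') − ∂L/∂y = 0 reduces to
    y'' + 196 y = 0.
Its general solution is
    y(x) = A sin(14x) + B cos(14x),
with A, B fixed by the endpoint conditions.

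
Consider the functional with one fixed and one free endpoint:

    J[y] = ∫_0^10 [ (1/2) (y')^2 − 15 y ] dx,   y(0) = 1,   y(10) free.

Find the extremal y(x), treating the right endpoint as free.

The Lagrangian L = (1/2) (y')^2 − 15 y gives
    ∂L/∂y = −15,   ∂L/∂y' = y'.
Euler-Lagrange: d/dx(y') − (−15) = 0, i.e. y'' + 15 = 0, so
    y(x) = −(15/2) x^2 + C1 x + C2.
Fixed left endpoint y(0) = 1 ⇒ C2 = 1.
The right endpoint x = 10 is free, so the natural (transversality) condition is ∂L/∂y' |_{x=10} = 0, i.e. y'(10) = 0.
Compute y'(x) = −15 x + C1, so y'(10) = −150 + C1 = 0 ⇒ C1 = 150.
Therefore the extremal is
    y(x) = −(15/2) x^2 + 150 x + 1.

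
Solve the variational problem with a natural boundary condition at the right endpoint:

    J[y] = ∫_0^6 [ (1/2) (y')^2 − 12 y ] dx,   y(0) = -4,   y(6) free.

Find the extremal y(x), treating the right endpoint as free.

The Lagrangian L = (1/2) (y')^2 − 12 y gives
    ∂L/∂y = −12,   ∂L/∂y' = y'.
Euler-Lagrange: d/dx(y') − (−12) = 0, i.e. y'' + 12 = 0, so
    y(x) = −(12/2) x^2 + C1 x + C2.
Fixed left endpoint y(0) = -4 ⇒ C2 = -4.
The right endpoint x = 6 is free, so the natural (transversality) condition is ∂L/∂y' |_{x=6} = 0, i.e. y'(6) = 0.
Compute y'(x) = −12 x + C1, so y'(6) = −72 + C1 = 0 ⇒ C1 = 72.
Therefore the extremal is
    y(x) = −6 x^2 + 72 x − 4.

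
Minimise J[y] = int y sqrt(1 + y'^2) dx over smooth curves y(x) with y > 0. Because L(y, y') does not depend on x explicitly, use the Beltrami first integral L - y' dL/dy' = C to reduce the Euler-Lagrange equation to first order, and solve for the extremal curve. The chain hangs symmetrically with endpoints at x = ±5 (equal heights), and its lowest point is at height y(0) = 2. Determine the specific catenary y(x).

The Lagrangian L(y, y') = y sqrt(1 + y'^2) has no explicit x dependence, so the Beltrami identity applies:
    L − y' ∂L/∂y' = C.
Compute ∂L/∂y' = y · y' / sqrt(1 + y'^2). Then
    L − y' ∂L/∂y'
    = y sqrt(1 + y'^2) − y · y'^2 / sqrt(1 + y'^2)
    = y (1 + y'^2 − y'^2) / sqrt(1 + y'^2)
    = y / sqrt(1 + y'^2) = C.
Squaring gives y^2 = C^2 (1 + y'^2), i.e.
    y'^2 = y^2 / C^2 − 1.
Separating variables,
    dy / sqrt(y^2 − C^2) = dx / C,
and integrating gives arccosh(y / C) = (x − a)/C, so
    y(x) = C cosh((x − a)/C),
the catenary. The constants C and a are fixed by the two endpoint conditions (and, for the hanging-chain problem, the length constraint selects C).
Now fit the given data. The endpoints x = ±5 are symmetric at equal height, so the catenary is even about its minimum: a = 0 and y(x) = C cosh(x/C). The lowest point is y(0) = C cosh(0) = C, and we are told y(0) = 2, so C = 2. Therefore
    y(x) = 2 cosh(x/2),
and at the endpoints
    y(±5) = 2 cosh(5/2).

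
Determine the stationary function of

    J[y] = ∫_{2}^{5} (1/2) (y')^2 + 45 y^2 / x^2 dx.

The Lagrangian is L = (1/2) (y')^2 + 45 y^2 / x^2.
Compute ∂L/∂y = 90y/x^2, ∂L/∂y' = y'.
The Euler-Lagrange equation d/dx(∂L/∂y') − ∂L/∂y = 0 reduces to
    y'' − 90/x^2 · y = 0  (x > 0).
Its general solution is
    y(x) = A x^10 + B x^(-9),
with A, B fixed by the endpoint conditions.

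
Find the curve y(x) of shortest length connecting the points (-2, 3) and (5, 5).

Arc-length functional: J[y] = ∫ sqrt(1 + (y')^2) dx.
Lagrangian L = sqrt(1 + (y')^2) has no explicit y dependence, so ∂L/∂y = 0 and the Euler-Lagrange equation gives
    d/dx( y' / sqrt(1 + (y')^2) ) = 0  ⇒  y' / sqrt(1 + (y')^2) = const.
Hence y' is constant, so y(x) is affine.
Fitting the endpoints (-2, 3) and (5, 5):
    slope m = (5 − 3) / (5 − (-2)) = 2/7,
    intercept c = 3 − m·(-2) = 25/7.
Extremal: y(x) = (2/7) x + 25/7.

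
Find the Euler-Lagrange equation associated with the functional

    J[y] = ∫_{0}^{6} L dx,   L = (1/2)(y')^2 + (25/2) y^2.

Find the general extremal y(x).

The Lagrangian is L = (1/2)(y')^2 + (25/2) y^2.
∂L/∂y = 25y.
∂L/∂y' = y'.
The Euler-Lagrange equation d/dx(∂L/∂y') − ∂L/∂y = 0 becomes:
    y'' - 25 y = 0
General solution: y(x) = A e^(5x) + B e^(-5x), where A and B are arbitrary constants fixed by the endpoint conditions.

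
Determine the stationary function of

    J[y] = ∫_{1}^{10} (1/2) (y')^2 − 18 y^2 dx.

The Lagrangian is L = (1/2) (y')^2 − 18 y^2.
Compute ∂L/∂y = -36y, ∂L/∂y' = y'.
The Euler-Lagrange equation d/dx(∂L/∂y') − ∂L/∂y = 0 reduces to
    y'' + 36 y = 0.
Its general solution is
    y(x) = A sin(6x) + B cos(6x),
with A, B fixed by the endpoint conditions.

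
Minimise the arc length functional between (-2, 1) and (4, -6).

Arc-length functional: J[y] = ∫ sqrt(1 + (y')^2) dx.
Lagrangian L = sqrt(1 + (y')^2) has no explicit y dependence, so ∂L/∂y = 0 and the Euler-Lagrange equation gives
    d/dx( y' / sqrt(1 + (y')^2) ) = 0  ⇒  y' / sqrt(1 + (y')^2) = const.
Hence y' is constant, so y(x) is affine.
Fitting the endpoints (-2, 1) and (4, -6):
    slope m = ((-6) − 1) / (4 − (-2)) = -7/6,
    intercept c = 1 − m·(-2) = -4/3.
Extremal: y(x) = (-7/6) x - 4/3.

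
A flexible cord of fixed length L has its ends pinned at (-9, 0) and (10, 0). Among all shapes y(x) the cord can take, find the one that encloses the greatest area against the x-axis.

Set up the augmented Lagrangian using a multiplier λ for the length constraint:
    F(y, y') = y − λ sqrt(1 + y'^2).
F has no explicit x dependence, so the Beltrami identity yields a first integral
    F − y' ∂F/∂y' = C.
Compute ∂F/∂y' = −λ y' / sqrt(1 + y'^2). Then
    y − λ sqrt(1 + y'^2) + λ y'^2 / sqrt(1 + y'^2) = C
    ⇒  y − λ / sqrt(1 + y'^2) = C.
Solving for y' and integrating gives
    (x − a)^2 + (y − b)^2 = λ^2,
a circular arc of radius λ. The constants a, b are determined by the endpoint conditions y(-9) = y(10) = 0, and λ is fixed implicitly by the length constraint
    ∫_{-9}^{10} sqrt(1 + y'^2) dx = L.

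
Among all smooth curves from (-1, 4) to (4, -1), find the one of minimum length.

Arc-length functional: J[y] = ∫ sqrt(1 + (y')^2) dx.
Lagrangian L = sqrt(1 + (y')^2) has no explicit y dependence, so ∂L/∂y = 0 and the Euler-Lagrange equation gives
    d/dx( y' / sqrt(1 + (y')^2) ) = 0  ⇒  y' / sqrt(1 + (y')^2) = const.
Hence y' is constant, so y(x) is affine.
Fitting the endpoints (-1, 4) and (4, -1):
    slope m = ((-1) − 4) / (4 − (-1)) = -1,
    intercept c = 4 − m·(-1) = 3.
Extremal: y(x) = -x + 3.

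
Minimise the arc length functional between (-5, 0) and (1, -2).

Arc-length functional: J[y] = ∫ sqrt(1 + (y')^2) dx.
Lagrangian L = sqrt(1 + (y')^2) has no explicit y dependence, so ∂L/∂y = 0 and the Euler-Lagrange equation gives
    d/dx( y' / sqrt(1 + (y')^2) ) = 0  ⇒  y' / sqrt(1 + (y')^2) = const.
Hence y' is constant, so y(x) is affine.
Fitting the endpoints (-5, 0) and (1, -2):
    slope m = ((-2) − 0) / (1 − (-5)) = -1/3,
    intercept c = 0 − m·(-5) = -5/3.
Extremal: y(x) = (-1/3) x - 5/3.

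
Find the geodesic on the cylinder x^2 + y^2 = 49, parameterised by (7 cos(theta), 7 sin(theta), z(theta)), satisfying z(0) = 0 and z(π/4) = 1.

Parameterise the cylinder of radius R = 7 as
    r(θ) = (7 cos θ, 7 sin θ, z(θ)).
The arc-length element is
    ds = sqrt(49 + (dz/dθ)^2) dθ,
so the Lagrangian is L = sqrt(49 + z'^2).
L depends on z' only, not on z or θ, so ∂L/∂z = 0 and
    ∂L/∂z' = z' / sqrt(49 + z'^2).
The Euler-Lagrange equation gives
    d/dθ( z' / sqrt(49 + z'^2) ) = 0,
so z' is constant. Integrating once:
    z(θ) = a θ + b,
a helix on the cylinder (a straight line when the cylinder is unrolled). The constants a, b are determined by the endpoint conditions.
With endpoint conditions z(0) = 0 and z(π/4) = 1: from z(0) = b we get b = 0, and a·π/4 + 0 = 1 gives a = 4/π, so
    z(θ) = (4/π) θ.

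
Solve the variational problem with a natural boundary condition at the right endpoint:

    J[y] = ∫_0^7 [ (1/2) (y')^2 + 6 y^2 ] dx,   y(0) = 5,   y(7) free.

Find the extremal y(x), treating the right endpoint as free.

The Lagrangian L = (1/2) (y')^2 + 6 y^2 gives
    ∂L/∂y = 12 y,   ∂L/∂y' = y'.
Euler-Lagrange: y'' − 12 y = 0.
With k = sqrt(12), the general solution is
    y(x) = A cosh(sqrt(12) x) + B sinh(sqrt(12) x).
Fixed left endpoint y(0) = 5 ⇒ A = 5.
The right endpoint x = 7 is free, so the natural (transversality) condition is ∂L/∂y' |_{x=7} = 0, i.e. y'(7) = 0.
Compute y'(x) = A k sinh(k x) + B k cosh(k x), so
    y'(7) = A k sinh(k·7) + B k cosh(k·7) = 0
    ⇒ B = −A tanh(k·7) = − 5 tanh(sqrt(12)·7).
Therefore the extremal is
    y(x) = 5 cosh(sqrt(12) x) − 5 tanh(sqrt(12)·7) sinh(sqrt(12) x).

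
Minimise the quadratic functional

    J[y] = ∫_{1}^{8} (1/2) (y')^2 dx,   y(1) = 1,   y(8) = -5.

The Lagrangian is L = (1/2) (y')^2.
Compute ∂L/∂y = 0, ∂L/∂y' = y'.
The Euler-Lagrange equation d/dx(∂L/∂y') − ∂L/∂y = 0 reduces to
    y'' = 0.
Its general solution is
    y(x) = A x + B,
with A, B fixed by the endpoint conditions.
Applying the endpoint conditions y(1) = 1 and y(8) = -5: solve A·1 + B = 1 and A·8 + B = -5. Subtracting gives A(8 − 1) = -5 − 1, so A = -6/7, and B = 1 − A·1 = 13/7. Therefore
    y(x) = (-6/7) x + 13/7.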